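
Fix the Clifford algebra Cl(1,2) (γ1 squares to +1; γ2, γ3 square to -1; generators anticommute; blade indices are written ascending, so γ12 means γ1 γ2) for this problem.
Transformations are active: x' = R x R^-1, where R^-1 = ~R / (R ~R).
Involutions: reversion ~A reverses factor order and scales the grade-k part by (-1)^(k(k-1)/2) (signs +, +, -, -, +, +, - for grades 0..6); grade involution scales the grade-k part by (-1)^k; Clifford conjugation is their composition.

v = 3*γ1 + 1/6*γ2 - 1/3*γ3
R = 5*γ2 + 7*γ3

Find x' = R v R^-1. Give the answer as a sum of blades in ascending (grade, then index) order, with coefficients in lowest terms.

~R = 5*γ2 + 7*γ3, and R ~R = -74, so R^-1 = ~R / (-74).
R v = 3/2 - 15*γ12 - 21*γ13 - 17/6*γ23
Answer: -3*γ1 - 41/111*γ2 + 11/222*γ3


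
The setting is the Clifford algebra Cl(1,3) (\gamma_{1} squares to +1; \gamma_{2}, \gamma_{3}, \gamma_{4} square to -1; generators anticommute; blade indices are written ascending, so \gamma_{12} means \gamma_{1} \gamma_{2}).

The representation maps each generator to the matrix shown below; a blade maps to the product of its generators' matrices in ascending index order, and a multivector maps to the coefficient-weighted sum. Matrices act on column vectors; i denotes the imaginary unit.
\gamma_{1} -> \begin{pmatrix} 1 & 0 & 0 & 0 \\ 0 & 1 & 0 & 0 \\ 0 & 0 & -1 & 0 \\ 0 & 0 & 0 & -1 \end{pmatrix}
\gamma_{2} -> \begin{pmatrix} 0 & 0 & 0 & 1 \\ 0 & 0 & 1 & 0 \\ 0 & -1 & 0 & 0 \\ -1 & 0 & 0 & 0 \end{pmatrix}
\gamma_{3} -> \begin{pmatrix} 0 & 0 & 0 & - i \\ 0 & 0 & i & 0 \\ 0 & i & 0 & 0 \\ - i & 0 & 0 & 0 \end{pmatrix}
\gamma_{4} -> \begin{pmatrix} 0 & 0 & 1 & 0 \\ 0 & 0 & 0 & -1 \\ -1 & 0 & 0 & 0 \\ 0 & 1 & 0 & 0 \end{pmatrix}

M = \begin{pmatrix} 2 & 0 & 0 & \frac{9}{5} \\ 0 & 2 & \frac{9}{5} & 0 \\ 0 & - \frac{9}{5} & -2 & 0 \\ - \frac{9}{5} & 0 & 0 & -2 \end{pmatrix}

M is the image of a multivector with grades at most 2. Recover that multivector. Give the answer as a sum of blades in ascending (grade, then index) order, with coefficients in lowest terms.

Method: the blade images are trace-orthogonal — tr(rho(e_A) rho(e_B)^-1) = 4 if A = B and 0 otherwise — and rho(e_A)^-1 = (e_A)^2 * rho(e_A) with (e_A)^2 = +1 or -1, so the coefficient of e_A in the preimage is (e_A)^2 * tr(M rho(e_A))/4.
Nonzero projections over blades of grade <= 2: \gamma_{1}: (\gamma_{1})^2 = +1, tr(M rho(\gamma_{1})) = 8, coefficient 2; \gamma_{2}: (\gamma_{2})^2 = -1, tr(M rho(\gamma_{2})) = - \frac{36}{5}, coefficient \frac{9}{5}. Every other blade of grade <= 2 projects to 0.
Answer: 2 \gamma_{1} + \frac{9}{5} \gamma_{2}


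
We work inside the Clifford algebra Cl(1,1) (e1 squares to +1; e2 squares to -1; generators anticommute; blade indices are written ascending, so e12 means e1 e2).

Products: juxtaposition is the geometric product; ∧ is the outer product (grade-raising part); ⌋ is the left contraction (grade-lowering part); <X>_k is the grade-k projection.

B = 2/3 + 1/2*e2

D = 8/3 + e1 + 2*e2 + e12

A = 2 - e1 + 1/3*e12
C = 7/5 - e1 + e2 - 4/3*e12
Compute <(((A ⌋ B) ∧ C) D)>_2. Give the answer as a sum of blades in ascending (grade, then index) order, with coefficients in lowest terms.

step 1: 4/3 + e2
step 2: 28/15 - 4/3*e1 + 41/15*e2 - 7/9*e12
step 3: -13/5 + 13/5*e1 + 157/15*e2 - 757/135*e12
step 4: -757/135*e12
Answer: -757/135*e12


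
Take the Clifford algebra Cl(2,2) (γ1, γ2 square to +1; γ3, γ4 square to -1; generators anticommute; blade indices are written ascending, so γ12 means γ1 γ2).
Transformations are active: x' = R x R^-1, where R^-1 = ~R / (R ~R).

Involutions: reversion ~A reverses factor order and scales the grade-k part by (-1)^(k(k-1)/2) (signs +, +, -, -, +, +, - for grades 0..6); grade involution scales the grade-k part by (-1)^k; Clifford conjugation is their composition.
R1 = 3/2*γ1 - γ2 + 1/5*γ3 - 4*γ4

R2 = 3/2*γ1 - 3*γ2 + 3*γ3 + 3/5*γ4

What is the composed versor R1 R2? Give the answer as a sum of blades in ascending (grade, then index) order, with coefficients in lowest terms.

Distribute over the terms of R1 (each basis-blade product reordered to ascending indices, repeated generators contracted through their squares):
(3/2*γ1) R2 = 9/4 - 9/2*γ12 + 9/2*γ13 + 9/10*γ14
(-γ2) R2 = 3 + 3/2*γ12 - 3*γ23 - 3/5*γ24
(1/5*γ3) R2 = -3/5 - 3/10*γ13 + 3/5*γ23 + 3/25*γ34
(-4*γ4) R2 = 12/5 + 6*γ14 - 12*γ24 + 12*γ34
Summing the partial products and collecting blades:
Answer: 141/20 - 3*γ12 + 21/5*γ13 + 69/10*γ14 - 12/5*γ23 - 63/5*γ24 + 303/25*γ34


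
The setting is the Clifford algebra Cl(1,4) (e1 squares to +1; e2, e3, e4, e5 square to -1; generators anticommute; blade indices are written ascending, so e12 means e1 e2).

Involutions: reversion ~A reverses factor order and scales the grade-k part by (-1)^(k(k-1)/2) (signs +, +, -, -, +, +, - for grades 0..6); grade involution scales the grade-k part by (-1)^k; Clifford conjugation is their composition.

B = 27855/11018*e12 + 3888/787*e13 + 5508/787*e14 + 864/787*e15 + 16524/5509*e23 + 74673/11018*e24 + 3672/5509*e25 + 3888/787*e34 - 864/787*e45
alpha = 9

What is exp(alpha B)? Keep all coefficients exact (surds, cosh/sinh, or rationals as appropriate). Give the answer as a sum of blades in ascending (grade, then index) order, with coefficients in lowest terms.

B^2 term by term: the squares give (27855/11018)^2*(e12)^2 + (3888/787)^2*(e13)^2 + (5508/787)^2*(e14)^2 + (864/787)^2*(e15)^2 + (16524/5509)^2*(e23)^2 + (74673/11018)^2*(e24)^2 + (3672/5509)^2*(e25)^2 + (3888/787)^2*(e34)^2 + (-864/787)^2*(e45)^2 = 775901025/121396324*(+1) + 15116544/619369*(+1) + 30338064/619369*(+1) + 746496/619369*(+1) + 273042576/30349081*(-1) + 5576056929/121396324*(-1) + 13483584/30349081*(-1) + 15116544/619369*(-1) + 746496/619369*(-1) = 0 (each basis 2-blade squares to minus the product of its generators' squares); cross terms between blades sharing an index anticommute and cancel; the commuting (index-disjoint) pairs give grade-4 terms 2*c*c'*(blade product), which cancel blade by blade — e1234: 108300240/4335583 - 290328624/4335583 + 182028384/4335583 = 0; e1235: -28553472/4335583 + 28553472/4335583 = 0; e1245: -24066720/4335583 - 40450752/4335583 + 64517472/4335583 = 0; e1345: -6718464/619369 + 6718464/619369 = 0; e2345: -28553472/4335583 + 28553472/4335583 = 0 — confirming B is simple. So B^2 = 0.
B^2 = 0, so the series truncates immediately: exp(alpha B) = 1 + alpha B (parabolic case).
Answer: 1 + 250695/11018*e12 + 34992/787*e13 + 49572/787*e14 + 7776/787*e15 + 148716/5509*e23 + 672057/11018*e24 + 33048/5509*e25 + 34992/787*e34 - 7776/787*e45


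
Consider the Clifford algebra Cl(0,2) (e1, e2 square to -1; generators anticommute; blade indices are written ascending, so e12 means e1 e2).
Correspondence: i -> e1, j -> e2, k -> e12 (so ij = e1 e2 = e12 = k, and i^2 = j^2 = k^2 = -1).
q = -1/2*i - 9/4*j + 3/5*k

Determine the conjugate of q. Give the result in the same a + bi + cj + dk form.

In blades: q = -1/2*e1 - 9/4*e2 + 3/5*e12.
Conjugation here is Clifford conjugation: the scalar is fixed and the grade-1 and grade-2 blades all flip sign, giving 1/2*e1 + 9/4*e2 - 3/5*e12; translating back:
Answer: 1/2*i + 9/4*j - 3/5*k


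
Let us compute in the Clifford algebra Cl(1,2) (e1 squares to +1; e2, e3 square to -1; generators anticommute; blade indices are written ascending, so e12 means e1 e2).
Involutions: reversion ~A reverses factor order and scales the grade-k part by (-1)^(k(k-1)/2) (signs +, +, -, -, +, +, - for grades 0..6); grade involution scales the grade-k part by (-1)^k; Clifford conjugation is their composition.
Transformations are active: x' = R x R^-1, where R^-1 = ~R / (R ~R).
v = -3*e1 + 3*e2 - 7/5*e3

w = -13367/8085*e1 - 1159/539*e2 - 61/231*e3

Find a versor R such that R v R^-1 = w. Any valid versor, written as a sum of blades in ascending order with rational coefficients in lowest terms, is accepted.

Here q(v) = q(w) = -49/25; the classical choice R = v + w = -37622/8085*e1 + 458/539*e2 - 1922/1155*e3 then realises v -> w under the sandwich.
Answer: -37622/8085*e1 + 458/539*e2 - 1922/1155*e3


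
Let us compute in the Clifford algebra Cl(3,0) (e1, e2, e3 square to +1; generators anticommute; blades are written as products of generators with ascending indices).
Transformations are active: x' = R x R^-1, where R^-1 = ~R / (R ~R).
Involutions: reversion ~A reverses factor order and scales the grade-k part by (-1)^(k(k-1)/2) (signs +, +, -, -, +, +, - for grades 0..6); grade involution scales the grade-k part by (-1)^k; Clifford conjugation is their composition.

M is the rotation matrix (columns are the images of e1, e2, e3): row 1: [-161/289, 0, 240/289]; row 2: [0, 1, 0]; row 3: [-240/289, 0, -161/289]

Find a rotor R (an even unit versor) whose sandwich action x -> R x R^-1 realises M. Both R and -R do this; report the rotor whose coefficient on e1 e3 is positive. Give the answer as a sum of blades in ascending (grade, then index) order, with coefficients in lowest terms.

Method: write R = a + b12*e1 e2 + b13*e1 e3 + b23*e2 e3 with a^2 + b12^2 + b13^2 + b23^2 = 1 (so R^-1 = ~R). Expanding the columns R e_j ~R gives tr M = 4a^2 - 1 and, from the antisymmetric part, M21 - M12 = -4a*b12, M13 - M31 = 4a*b13, M32 - M23 = -4a*b23.
Here tr M = -33/289, so a^2 = (1 + tr M)/4 = 64/289 and a = ±8/17. Taking a = 8/17: M21 - M12 = 0, M13 - M31 = 480/289, M32 - M23 = 0, giving b12 = 0, b13 = 15/17, b23 = 0, i.e. R = 8/17 + 15/17*e1 e3.
Its e1 e3 coefficient is already positive.
Answer: 8/17 + 15/17*e1 e3. Recall the cover is two-to-one: with M of trace -33/289, both preimages act alike, and the stated e1 e3 sign chooses the sheet.


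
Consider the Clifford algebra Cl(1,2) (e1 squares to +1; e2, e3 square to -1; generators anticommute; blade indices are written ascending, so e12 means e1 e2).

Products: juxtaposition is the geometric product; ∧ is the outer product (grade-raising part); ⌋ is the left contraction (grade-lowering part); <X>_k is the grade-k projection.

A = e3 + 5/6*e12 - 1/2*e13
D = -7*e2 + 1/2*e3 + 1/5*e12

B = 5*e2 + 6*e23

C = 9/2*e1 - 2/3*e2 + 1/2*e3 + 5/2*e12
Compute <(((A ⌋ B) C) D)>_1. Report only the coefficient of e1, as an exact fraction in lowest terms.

step 1: 6*e2
step 2: 4 + 15*e1 - 27*e12 + 3*e23
step 3: -27/5 - 189*e1 - 53/2*e2 - 19*e3 - 521/5*e12 + 81/10*e13 - 27/2*e123
step 4: -189*e1 - 53/2*e2 - 19*e3
Answer: -189


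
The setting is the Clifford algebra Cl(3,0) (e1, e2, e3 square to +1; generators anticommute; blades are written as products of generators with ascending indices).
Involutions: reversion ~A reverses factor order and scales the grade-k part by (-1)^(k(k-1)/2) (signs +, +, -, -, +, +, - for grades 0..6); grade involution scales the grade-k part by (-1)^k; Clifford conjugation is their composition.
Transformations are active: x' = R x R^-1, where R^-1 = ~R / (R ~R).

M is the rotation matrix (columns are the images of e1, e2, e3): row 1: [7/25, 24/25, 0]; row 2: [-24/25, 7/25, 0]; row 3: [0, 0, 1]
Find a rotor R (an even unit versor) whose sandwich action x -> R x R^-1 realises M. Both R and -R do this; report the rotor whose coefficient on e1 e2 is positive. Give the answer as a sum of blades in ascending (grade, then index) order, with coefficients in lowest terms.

Method: write R = a + b12*e1 e2 + b13*e1 e3 + b23*e2 e3 with a^2 + b12^2 + b13^2 + b23^2 = 1 (so R^-1 = ~R). Expanding the columns R e_j ~R gives tr M = 4a^2 - 1 and, from the antisymmetric part, M21 - M12 = -4a*b12, M13 - M31 = 4a*b13, M32 - M23 = -4a*b23.
Here tr M = 39/25, so a^2 = (1 + tr M)/4 = 16/25 and a = ±4/5. Taking a = 4/5: M21 - M12 = -48/25, M13 - M31 = 0, M32 - M23 = 0, giving b12 = 3/5, b13 = 0, b23 = 0, i.e. R = 4/5 + 3/5*e1 e2.
Its e1 e2 coefficient is already positive.
Answer: 4/5 + 3/5*e1 e2. Note: both R and -R realise this M (trace 39/25); the covering map identifies them, and the e1 e2-coefficient sign is the tie-breaker.


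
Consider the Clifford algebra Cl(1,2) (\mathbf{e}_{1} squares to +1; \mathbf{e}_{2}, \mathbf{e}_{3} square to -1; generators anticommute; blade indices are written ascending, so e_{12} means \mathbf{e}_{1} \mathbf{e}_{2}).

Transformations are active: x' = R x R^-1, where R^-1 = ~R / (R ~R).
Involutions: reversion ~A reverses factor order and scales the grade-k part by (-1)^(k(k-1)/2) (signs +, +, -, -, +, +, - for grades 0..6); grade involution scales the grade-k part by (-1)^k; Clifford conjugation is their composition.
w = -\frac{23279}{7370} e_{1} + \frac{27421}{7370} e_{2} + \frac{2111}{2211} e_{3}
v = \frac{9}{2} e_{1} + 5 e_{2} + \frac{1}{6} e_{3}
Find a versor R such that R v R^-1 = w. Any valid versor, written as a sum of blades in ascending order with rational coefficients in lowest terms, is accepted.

Key observation: q(v) = q(w) = -\frac{43}{9} (sandwiches preserve the norm), so R = v + w = \frac{4943}{3685} e_{1} + \frac{64271}{7370} e_{2} + \frac{1653}{1474} e_{3} works whenever it is invertible — the component of v along it is kept and (v - w)/2 reverses, sending v to w.
Answer: \frac{4943}{3685} e_{1} + \frac{64271}{7370} e_{2} + \frac{1653}{1474} e_{3}


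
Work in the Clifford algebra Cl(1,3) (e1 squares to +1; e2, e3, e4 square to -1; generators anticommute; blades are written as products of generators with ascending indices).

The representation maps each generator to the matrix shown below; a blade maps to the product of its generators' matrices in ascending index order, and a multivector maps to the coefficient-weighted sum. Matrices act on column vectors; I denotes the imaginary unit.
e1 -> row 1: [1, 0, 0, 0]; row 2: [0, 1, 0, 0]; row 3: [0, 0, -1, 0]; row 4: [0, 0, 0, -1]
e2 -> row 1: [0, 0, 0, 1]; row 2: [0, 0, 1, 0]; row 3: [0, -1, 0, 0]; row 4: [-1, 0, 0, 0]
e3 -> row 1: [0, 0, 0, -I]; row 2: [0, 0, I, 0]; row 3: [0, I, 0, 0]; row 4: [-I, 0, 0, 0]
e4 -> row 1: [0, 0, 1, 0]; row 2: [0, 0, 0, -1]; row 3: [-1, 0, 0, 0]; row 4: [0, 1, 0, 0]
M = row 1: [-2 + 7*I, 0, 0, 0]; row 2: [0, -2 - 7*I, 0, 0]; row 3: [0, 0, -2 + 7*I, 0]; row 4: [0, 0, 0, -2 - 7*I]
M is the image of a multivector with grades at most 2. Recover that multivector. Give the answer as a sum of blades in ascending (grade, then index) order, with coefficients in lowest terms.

Method: the blade images are trace-orthogonal — tr(rho(e_A) rho(e_B)^-1) = 4 if A = B and 0 otherwise — and rho(e_A)^-1 = (e_A)^2 * rho(e_A) with (e_A)^2 = +1 or -1, so the coefficient of e_A in the preimage is (e_A)^2 * tr(M rho(e_A))/4.
Nonzero projections over blades of grade <= 2: 1: (1)^2 = +1, tr(M 1) = -8, coefficient -2; e2 e3: (e2 e3)^2 = -1, tr(M rho(e2 e3)) = 28, coefficient -7. Every other blade of grade <= 2 projects to 0.
Answer: -2 - 7*e2 e3


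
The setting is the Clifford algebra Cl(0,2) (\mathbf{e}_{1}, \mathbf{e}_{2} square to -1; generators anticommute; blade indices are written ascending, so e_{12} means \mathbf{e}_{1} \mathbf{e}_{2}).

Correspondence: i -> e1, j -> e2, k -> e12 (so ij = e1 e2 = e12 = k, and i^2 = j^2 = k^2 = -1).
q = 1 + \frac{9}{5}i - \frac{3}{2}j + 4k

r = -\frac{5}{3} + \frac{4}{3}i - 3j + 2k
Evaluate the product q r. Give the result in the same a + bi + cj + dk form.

In blades: q = 1 + \frac{9}{5} e_{1} - \frac{3}{2} e_{2} + 4 e_{12}, r = -\frac{5}{3} + \frac{4}{3} e_{1} - 3 e_{2} + 2 e_{12}.
Distribute q over r term by term (generator squares from the signature, products reordered to ascending indices): (1)*r = -\frac{5}{3} + \frac{4}{3} e_{1} - 3 e_{2} + 2 e_{12}; (\frac{9}{5} e_{1})*r = -\frac{12}{5} - 3 e_{1} - \frac{18}{5} e_{2} - \frac{27}{5} e_{12}; (-\frac{3}{2} e_{2})*r = -\frac{9}{2} - 3 e_{1} + \frac{5}{2} e_{2} + 2 e_{12}; (4 e_{12})*r = -8 + 12 e_{1} + \frac{16}{3} e_{2} - \frac{20}{3} e_{12}.
Sum: -\frac{497}{30} + \frac{22}{3} e_{1} + \frac{37}{30} e_{2} - \frac{121}{15} e_{12}; translating back through the correspondence:
Answer: -\frac{497}{30} + \frac{22}{3}i + \frac{37}{30}j - \frac{121}{15}k


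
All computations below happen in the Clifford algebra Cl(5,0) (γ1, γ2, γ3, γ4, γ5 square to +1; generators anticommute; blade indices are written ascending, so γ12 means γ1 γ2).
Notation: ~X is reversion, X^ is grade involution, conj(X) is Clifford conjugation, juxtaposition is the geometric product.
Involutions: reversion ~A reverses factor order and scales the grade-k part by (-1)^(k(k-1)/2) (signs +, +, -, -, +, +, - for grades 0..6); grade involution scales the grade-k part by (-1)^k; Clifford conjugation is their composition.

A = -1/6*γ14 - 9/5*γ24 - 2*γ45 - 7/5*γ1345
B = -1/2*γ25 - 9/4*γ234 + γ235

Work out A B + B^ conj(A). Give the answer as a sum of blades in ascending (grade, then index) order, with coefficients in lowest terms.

first term: 81/20*γ3 + γ24 - 9/10*γ45 + 3/8*γ123 + 7/5*γ124 + 63/20*γ125 - 2*γ234 - 9/2*γ235 - 9/5*γ345 - 7/10*γ1234 - 1/12*γ1245 - 1/6*γ12345
second term: 81/20*γ3 + γ24 - 9/10*γ45 - 3/8*γ123 - 7/5*γ124 - 63/20*γ125 + 2*γ234 + 9/2*γ235 + 9/5*γ345 + 7/10*γ1234 + 1/12*γ1245 - 1/6*γ12345
Answer: 81/10*γ3 + 2*γ24 - 9/5*γ45 - 1/3*γ12345


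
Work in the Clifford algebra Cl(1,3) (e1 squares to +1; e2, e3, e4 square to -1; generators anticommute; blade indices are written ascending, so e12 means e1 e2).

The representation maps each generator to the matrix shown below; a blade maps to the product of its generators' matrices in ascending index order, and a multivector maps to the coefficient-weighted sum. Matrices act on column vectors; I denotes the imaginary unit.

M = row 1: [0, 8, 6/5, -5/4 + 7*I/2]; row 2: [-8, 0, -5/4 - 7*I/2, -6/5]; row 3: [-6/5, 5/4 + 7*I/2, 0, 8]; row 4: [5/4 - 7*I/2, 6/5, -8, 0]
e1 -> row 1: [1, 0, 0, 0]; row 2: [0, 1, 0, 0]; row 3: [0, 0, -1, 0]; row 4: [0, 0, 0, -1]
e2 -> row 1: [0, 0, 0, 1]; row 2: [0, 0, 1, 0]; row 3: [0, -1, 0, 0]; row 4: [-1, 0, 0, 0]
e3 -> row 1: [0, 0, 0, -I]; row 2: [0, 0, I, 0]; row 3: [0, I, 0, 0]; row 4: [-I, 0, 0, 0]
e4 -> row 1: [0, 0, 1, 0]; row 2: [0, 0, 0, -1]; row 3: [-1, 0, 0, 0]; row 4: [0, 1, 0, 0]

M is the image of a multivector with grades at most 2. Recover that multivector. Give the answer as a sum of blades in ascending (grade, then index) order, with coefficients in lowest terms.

Method: the blade images are trace-orthogonal — tr(rho(e_A) rho(e_B)^-1) = 4 if A = B and 0 otherwise — and rho(e_A)^-1 = (e_A)^2 * rho(e_A) with (e_A)^2 = +1 or -1, so the coefficient of e_A in the preimage is (e_A)^2 * tr(M rho(e_A))/4.
Nonzero projections over blades of grade <= 2: e2: (e2)^2 = -1, tr(M rho(e2)) = 5, coefficient -5/4; e4: (e4)^2 = -1, tr(M rho(e4)) = -24/5, coefficient 6/5; e13: (e13)^2 = +1, tr(M rho(e13)) = -14, coefficient -7/2; e24: (e24)^2 = -1, tr(M rho(e24)) = -32, coefficient 8. Every other blade of grade <= 2 projects to 0.
Answer: -5/4*e2 + 6/5*e4 - 7/2*e13 + 8*e24


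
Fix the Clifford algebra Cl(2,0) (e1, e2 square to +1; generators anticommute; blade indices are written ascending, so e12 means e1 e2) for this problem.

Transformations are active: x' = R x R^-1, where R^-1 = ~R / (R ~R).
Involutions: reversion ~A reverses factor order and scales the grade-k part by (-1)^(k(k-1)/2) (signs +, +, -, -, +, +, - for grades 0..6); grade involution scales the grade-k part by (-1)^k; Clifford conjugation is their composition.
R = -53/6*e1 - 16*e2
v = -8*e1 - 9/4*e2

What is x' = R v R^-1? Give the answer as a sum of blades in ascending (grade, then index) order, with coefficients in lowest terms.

~R = -53/6*e1 - 16*e2, and R ~R = 12025/36, so R^-1 = ~R / (12025/36).
R v = 320/3 - 865/8*e12
Answer: 5672/2405*e1 - 76659/9620*e2


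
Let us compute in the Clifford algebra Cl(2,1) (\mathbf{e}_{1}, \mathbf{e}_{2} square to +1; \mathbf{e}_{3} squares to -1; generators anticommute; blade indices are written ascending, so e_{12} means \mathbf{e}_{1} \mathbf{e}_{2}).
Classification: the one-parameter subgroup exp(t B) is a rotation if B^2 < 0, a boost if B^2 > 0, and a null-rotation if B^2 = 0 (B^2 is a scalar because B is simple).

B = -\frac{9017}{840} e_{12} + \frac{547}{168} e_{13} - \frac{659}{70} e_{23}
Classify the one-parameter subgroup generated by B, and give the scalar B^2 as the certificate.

B^2 term by term: the squares give (-\frac{9017}{840})^2*(e_{12})^2 + (\frac{547}{168})^2*(e_{13})^2 + (-\frac{659}{70})^2*(e_{23})^2 = \frac{81306289}{705600}*(-1) + \frac{299209}{28224}*(+1) + \frac{434281}{4900}*(+1) = -16 (each basis 2-blade squares to minus the product of its generators' squares); cross terms between blades sharing an index anticommute and cancel. So B^2 = -16.
Answer: rotation, certificate B^2 = -16. Check the certificate: B^2 = -16, and that sign is decisive whatever form B takes.


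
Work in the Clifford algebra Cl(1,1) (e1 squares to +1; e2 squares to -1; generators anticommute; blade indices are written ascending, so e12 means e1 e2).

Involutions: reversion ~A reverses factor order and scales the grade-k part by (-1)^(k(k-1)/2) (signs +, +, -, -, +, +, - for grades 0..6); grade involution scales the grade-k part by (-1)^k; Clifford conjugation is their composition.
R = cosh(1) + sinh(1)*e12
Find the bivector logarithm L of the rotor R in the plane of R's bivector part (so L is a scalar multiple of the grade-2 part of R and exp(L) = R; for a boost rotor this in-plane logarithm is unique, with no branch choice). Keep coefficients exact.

The scalar part of R is cosh(1), which fixes the rapidity magnitude through cosh (cosh is even, so it cannot fix the sign — the bivector part carries that); dividing the bivector part by sinh of the rapidity gives the plane, and L = rapidity * plane, where the joint sign ambiguity of (rapidity, plane) cancels in the product.
Concretely: cosh(rapidity) = cosh(1) gives rapidity = ±1, and since rapidity/sinh(rapidity) is even the sign is immaterial: L = (rapidity/sinh(rapidity)) * <R>_2 = (1/sinh(1)) * <R>_2.
Answer: e12


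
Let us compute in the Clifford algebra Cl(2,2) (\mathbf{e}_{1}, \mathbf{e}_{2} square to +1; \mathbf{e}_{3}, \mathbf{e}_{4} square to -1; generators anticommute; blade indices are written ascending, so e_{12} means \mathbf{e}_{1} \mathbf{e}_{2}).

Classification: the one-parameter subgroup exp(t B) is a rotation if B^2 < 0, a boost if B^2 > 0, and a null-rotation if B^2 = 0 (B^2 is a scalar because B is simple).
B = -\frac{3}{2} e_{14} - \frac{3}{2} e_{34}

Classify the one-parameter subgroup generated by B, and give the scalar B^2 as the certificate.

B^2 term by term: the squares give (-\frac{3}{2})^2*(e_{14})^2 + (-\frac{3}{2})^2*(e_{34})^2 = \frac{9}{4}*(+1) + \frac{9}{4}*(-1) = 0 (each basis 2-blade squares to minus the product of its generators' squares); cross terms between blades sharing an index anticommute and cancel. So B^2 = 0.
Answer: null-rotation, certificate B^2 = 0. No conjugation can change B^2 = 0; the sign gives the class.


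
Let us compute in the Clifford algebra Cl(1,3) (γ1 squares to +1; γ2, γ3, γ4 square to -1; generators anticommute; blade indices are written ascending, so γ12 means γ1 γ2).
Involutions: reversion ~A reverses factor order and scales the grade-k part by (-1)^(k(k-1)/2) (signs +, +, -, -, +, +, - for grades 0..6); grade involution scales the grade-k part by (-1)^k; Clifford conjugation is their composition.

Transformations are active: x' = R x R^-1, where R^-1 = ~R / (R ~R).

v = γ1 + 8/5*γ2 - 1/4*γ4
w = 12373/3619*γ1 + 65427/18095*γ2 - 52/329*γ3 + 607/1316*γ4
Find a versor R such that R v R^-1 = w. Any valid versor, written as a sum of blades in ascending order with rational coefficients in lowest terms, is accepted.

Key observation: q(v) = q(w) = -649/400 (sandwiches preserve the norm), so R = v + w = 15992/3619*γ1 + 94379/18095*γ2 - 52/329*γ3 + 139/658*γ4 works whenever it is invertible — the component of v along it is kept and (v - w)/2 reverses, sending v to w.
Answer: 15992/3619*γ1 + 94379/18095*γ2 - 52/329*γ3 + 139/658*γ4


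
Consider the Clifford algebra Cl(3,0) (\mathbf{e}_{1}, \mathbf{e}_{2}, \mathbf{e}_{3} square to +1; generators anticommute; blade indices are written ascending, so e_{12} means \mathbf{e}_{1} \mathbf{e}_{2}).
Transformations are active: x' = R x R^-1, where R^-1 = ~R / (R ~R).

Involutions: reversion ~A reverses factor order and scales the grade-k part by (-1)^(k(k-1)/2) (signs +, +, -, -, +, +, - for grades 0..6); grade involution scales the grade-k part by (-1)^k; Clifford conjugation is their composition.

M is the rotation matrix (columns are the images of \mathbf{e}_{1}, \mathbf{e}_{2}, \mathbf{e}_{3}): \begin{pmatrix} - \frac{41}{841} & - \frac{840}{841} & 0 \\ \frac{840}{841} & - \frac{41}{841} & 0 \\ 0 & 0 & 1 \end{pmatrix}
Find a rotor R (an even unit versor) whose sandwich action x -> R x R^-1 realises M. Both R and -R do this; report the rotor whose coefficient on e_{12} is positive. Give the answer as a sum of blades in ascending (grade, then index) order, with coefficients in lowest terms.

Method: write R = a + b12*e_{12} + b13*e_{13} + b23*e_{23} with a^2 + b12^2 + b13^2 + b23^2 = 1 (so R^-1 = ~R). Expanding the columns R e_j ~R gives tr M = 4a^2 - 1 and, from the antisymmetric part, M21 - M12 = -4a*b12, M13 - M31 = 4a*b13, M32 - M23 = -4a*b23.
Here tr M = \frac{759}{841}, so a^2 = (1 + tr M)/4 = \frac{400}{841} and a = ±\frac{20}{29}. Taking a = \frac{20}{29}: M21 - M12 = \frac{1680}{841}, M13 - M31 = 0, M32 - M23 = 0, giving b12 = -\frac{21}{29}, b13 = 0, b23 = 0, i.e. R = \frac{20}{29} - \frac{21}{29} e_{12}.
Its e_{12} coefficient is negative, so report the other preimage -R.
Answer: -\frac{20}{29} + \frac{21}{29} e_{12}. Recall the cover is two-to-one: with M of trace \frac{759}{841}, both preimages act alike, and the stated e_{12} sign chooses the sheet.


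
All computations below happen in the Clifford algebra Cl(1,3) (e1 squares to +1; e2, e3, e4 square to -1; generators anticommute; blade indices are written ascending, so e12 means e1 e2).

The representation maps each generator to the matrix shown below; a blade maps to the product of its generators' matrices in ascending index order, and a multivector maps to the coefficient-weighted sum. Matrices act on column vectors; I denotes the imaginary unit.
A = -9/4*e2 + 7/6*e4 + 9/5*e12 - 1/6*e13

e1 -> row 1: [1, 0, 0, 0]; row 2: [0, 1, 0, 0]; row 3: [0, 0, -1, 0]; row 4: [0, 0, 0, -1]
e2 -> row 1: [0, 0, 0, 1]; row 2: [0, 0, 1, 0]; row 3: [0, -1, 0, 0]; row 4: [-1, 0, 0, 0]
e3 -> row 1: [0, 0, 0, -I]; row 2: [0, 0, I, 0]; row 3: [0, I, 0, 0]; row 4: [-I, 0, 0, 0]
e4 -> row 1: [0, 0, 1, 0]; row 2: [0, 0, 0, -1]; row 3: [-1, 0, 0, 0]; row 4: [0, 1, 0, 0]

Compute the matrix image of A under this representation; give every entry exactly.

Bivector images (products of the table entries): rho(e12) = rho(e1)rho(e2) = row 1: [0, 0, 0, 1]; row 2: [0, 0, 1, 0]; row 3: [0, 1, 0, 0]; row 4: [1, 0, 0, 0]; rho(e13) = rho(e1)rho(e3) = row 1: [0, 0, 0, -I]; row 2: [0, 0, I, 0]; row 3: [0, -I, 0, 0]; row 4: [I, 0, 0, 0].
M = (-9/4)*rho(e2) + (7/6)*rho(e4) + (9/5)*rho(e12) + (-1/6)*rho(e13), summed entrywise:
Answer: row 1: [0, 0, 7/6, -9/20 + I/6]; row 2: [0, 0, -9/20 - I/6, -7/6]; row 3: [-7/6, 81/20 + I/6, 0, 0]; row 4: [81/20 - I/6, 7/6, 0, 0]


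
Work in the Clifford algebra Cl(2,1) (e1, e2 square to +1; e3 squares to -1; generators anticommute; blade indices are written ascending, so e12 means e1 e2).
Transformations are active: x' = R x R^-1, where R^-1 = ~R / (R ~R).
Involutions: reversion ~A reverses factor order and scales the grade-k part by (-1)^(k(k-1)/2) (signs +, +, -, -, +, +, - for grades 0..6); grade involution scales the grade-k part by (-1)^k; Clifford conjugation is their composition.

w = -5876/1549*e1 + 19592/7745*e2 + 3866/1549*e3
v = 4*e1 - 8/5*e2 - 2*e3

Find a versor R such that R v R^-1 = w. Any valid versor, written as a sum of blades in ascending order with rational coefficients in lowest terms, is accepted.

Why this works: both vectors square to 364/25, so q(v) = q(w) and R = v + w = 320/1549*e1 + 1440/1549*e2 + 768/1549*e3 carries v to w — its own direction survives, the complement (v - w)/2 flips.
Answer: 320/1549*e1 + 1440/1549*e2 + 768/1549*e3


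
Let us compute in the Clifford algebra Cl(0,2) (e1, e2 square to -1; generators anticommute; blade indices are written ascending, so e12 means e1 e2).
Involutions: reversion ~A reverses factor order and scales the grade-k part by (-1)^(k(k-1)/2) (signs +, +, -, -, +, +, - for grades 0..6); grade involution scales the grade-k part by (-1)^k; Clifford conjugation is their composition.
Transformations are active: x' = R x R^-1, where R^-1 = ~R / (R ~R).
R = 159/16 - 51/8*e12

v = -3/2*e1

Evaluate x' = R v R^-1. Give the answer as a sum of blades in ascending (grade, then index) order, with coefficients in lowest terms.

~R = 159/16 + 51/8*e12, and R ~R = 35685/256, so R^-1 = ~R / (35685/256).
R v = -477/32*e1 + 153/16*e2
Answer: -4959/7930*e1 + 5406/3965*e2


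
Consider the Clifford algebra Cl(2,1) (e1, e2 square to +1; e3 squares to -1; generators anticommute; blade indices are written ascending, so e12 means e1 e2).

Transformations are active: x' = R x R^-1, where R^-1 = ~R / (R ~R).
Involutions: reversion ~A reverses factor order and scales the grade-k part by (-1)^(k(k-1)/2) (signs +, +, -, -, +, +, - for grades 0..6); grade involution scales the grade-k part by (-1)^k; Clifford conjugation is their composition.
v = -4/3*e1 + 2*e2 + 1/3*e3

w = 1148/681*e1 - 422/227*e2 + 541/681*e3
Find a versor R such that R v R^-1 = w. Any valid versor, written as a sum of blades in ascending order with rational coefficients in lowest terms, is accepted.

A norm check does it: q(v) = q(w) = 17/3, hence R = v + w = 80/227*e1 + 32/227*e2 + 256/227*e3 realises the map — parallel part kept, (v - w)/2 negated, v carried to w.
Answer: 80/227*e1 + 32/227*e2 + 256/227*e3


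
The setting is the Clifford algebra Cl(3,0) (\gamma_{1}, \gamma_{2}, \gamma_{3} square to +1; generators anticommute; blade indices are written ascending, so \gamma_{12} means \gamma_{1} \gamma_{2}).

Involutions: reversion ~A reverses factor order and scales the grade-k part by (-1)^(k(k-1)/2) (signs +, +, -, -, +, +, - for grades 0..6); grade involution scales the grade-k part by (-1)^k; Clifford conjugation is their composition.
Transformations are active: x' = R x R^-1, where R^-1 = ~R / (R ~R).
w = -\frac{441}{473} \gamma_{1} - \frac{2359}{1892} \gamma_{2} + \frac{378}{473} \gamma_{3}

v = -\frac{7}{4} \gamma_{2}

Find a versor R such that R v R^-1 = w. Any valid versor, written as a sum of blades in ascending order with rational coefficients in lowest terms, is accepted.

Equal squares first: v^2 = w^2 = \frac{49}{16}. Then v + w = -\frac{441}{473} \gamma_{1} - \frac{2835}{946} \gamma_{2} + \frac{378}{473} \gamma_{3} is a versor taking v to w, provided it is invertible.
Answer: -\frac{441}{473} \gamma_{1} - \frac{2835}{946} \gamma_{2} + \frac{378}{473} \gamma_{3}


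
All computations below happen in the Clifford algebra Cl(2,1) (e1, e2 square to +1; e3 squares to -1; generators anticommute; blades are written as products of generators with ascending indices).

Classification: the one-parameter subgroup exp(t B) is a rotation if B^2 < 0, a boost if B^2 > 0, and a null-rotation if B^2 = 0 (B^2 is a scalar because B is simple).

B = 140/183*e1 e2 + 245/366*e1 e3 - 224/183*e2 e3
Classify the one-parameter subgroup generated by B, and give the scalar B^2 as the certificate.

B^2 term by term: the squares give (140/183)^2*(e1 e2)^2 + (245/366)^2*(e1 e3)^2 + (-224/183)^2*(e2 e3)^2 = 19600/33489*(-1) + 60025/133956*(+1) + 50176/33489*(+1) = 49/36 (each basis 2-blade squares to minus the product of its generators' squares); cross terms between blades sharing an index anticommute and cancel. So B^2 = 49/36.
Answer: boost, certificate B^2 = 49/36. The class reads off the invariant scalar 49/36 directly.


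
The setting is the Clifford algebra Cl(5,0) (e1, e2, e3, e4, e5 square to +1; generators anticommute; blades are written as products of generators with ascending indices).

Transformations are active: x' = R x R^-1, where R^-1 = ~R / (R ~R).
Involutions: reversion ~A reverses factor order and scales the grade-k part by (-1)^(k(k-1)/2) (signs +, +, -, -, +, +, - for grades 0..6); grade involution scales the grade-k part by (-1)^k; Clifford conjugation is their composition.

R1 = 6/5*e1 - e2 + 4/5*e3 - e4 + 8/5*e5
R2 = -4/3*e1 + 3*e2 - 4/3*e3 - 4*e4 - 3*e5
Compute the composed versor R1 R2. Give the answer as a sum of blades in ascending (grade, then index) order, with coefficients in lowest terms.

Distribute over the terms of R1 (each basis-blade product reordered to ascending indices, repeated generators contracted through their squares):
(6/5*e1) R2 = -8/5 + 18/5*e1 e2 - 8/5*e1 e3 - 24/5*e1 e4 - 18/5*e1 e5
(-e2) R2 = -3 - 4/3*e1 e2 + 4/3*e2 e3 + 4*e2 e4 + 3*e2 e5
(4/5*e3) R2 = -16/15 + 16/15*e1 e3 - 12/5*e2 e3 - 16/5*e3 e4 - 12/5*e3 e5
(-e4) R2 = 4 - 4/3*e1 e4 + 3*e2 e4 - 4/3*e3 e4 + 3*e4 e5
(8/5*e5) R2 = -24/5 + 32/15*e1 e5 - 24/5*e2 e5 + 32/15*e3 e5 + 32/5*e4 e5
Summing the partial products and collecting blades:
Answer: -97/15 + 34/15*e1 e2 - 8/15*e1 e3 - 92/15*e1 e4 - 22/15*e1 e5 - 16/15*e2 e3 + 7*e2 e4 - 9/5*e2 e5 - 68/15*e3 e4 - 4/15*e3 e5 + 47/5*e4 e5


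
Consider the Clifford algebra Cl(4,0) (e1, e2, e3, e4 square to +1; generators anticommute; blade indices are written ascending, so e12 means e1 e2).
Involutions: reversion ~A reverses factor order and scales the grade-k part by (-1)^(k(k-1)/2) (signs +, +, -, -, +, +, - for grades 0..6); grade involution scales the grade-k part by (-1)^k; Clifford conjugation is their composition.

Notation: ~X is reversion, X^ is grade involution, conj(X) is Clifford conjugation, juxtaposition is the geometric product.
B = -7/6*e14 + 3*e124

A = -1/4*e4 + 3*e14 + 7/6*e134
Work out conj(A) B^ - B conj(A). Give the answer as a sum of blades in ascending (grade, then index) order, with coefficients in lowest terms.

first term: -7/2 + 7/24*e1 + 9*e2 - 49/36*e3 - 3/4*e12 - 7/2*e23
second term: -7/2 - 7/24*e1 - 9*e2 - 49/36*e3 + 3/4*e12 - 7/2*e23
Answer: 7/12*e1 + 18*e2 - 3/2*e12


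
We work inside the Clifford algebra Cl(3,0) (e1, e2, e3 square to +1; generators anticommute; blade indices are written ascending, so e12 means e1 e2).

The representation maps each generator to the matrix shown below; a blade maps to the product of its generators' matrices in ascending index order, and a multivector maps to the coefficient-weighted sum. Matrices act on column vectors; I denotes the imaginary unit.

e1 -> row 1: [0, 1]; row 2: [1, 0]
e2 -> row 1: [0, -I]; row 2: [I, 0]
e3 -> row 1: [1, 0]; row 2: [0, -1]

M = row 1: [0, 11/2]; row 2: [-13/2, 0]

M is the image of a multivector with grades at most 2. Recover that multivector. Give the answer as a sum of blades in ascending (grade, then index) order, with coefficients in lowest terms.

Method: 1, rho(e1), rho(e2), rho(e3) form a trace-orthogonal basis of the 2x2 complex matrices (tr(X Y) = 2 if X = Y, else 0), so M = m0*1 + m1*rho(e1) + m2*rho(e2) + m3*rho(e3) with m0 = tr(M)/2 = 0, m1 = tr(M rho(e1))/2 = -1/2, m2 = tr(M rho(e2))/2 = 6*I, m3 = tr(M rho(e3))/2 = 0.
Multiplying table entries, the bivector images are rho(e12) = I*rho(e3), rho(e13) = -I*rho(e2), rho(e23) = I*rho(e1); with real blade coefficients the real parts of m0..m3 are the coefficients of 1, e1, e2, e3 and the imaginary parts give the bivectors (e23: Im m1, e13: -Im m2, e12: Im m3).
Answer: -1/2*e1 - 6*e13


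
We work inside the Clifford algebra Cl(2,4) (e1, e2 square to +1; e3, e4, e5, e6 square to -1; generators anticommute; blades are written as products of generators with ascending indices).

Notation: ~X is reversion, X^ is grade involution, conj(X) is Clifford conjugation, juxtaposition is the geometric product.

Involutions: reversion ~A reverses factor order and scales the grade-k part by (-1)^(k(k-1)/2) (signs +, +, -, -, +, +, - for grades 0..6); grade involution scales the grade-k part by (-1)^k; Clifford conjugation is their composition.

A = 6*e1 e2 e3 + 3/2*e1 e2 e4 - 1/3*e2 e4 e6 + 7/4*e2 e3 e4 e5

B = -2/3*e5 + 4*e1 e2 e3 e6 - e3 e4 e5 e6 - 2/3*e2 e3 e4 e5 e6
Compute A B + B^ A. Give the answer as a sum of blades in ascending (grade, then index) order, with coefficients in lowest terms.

first term: 151/6*e6 - 7/4*e2 e6 + 2/9*e3 e5 - 4/3*e1 e3 e4 + 7/6*e2 e3 e4 + 1/3*e2 e3 e5 + 6*e3 e4 e6 - 4*e1 e2 e3 e5 - e1 e2 e4 e5 + e1 e3 e5 e6 + 3*e1 e4 e5 e6 - 2/9*e2 e4 e5 e6 - 3/2*e1 e2 e3 e5 e6 + 6*e1 e2 e4 e5 e6
second term: -151/6*e6 + 7/4*e2 e6 - 2/9*e3 e5 - 4/3*e1 e3 e4 + 7/6*e2 e3 e4 + 1/3*e2 e3 e5 + 6*e3 e4 e6 - 4*e1 e2 e3 e5 - e1 e2 e4 e5 + e1 e3 e5 e6 + 3*e1 e4 e5 e6 - 2/9*e2 e4 e5 e6 + 3/2*e1 e2 e3 e5 e6 - 6*e1 e2 e4 e5 e6
Answer: -8/3*e1 e3 e4 + 7/3*e2 e3 e4 + 2/3*e2 e3 e5 + 12*e3 e4 e6 - 8*e1 e2 e3 e5 - 2*e1 e2 e4 e5 + 2*e1 e3 e5 e6 + 6*e1 e4 e5 e6 - 4/9*e2 e4 e5 e6


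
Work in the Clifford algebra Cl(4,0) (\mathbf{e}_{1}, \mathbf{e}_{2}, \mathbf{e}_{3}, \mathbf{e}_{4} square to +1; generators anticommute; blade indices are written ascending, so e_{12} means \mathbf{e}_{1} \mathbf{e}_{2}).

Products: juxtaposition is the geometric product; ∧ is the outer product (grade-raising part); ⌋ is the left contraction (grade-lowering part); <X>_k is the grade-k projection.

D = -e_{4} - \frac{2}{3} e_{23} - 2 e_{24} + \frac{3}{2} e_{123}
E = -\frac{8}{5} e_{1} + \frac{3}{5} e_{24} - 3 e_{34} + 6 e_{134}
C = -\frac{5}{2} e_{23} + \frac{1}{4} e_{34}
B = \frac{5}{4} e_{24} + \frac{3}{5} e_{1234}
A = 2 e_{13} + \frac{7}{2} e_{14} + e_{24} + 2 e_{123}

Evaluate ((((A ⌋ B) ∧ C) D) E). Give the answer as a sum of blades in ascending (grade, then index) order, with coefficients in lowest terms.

step 1: -\frac{5}{4} - \frac{6}{5} e_{4} + \frac{3}{5} e_{13} - \frac{21}{10} e_{23} + \frac{6}{5} e_{24}
step 2: \frac{25}{8} e_{23} - \frac{5}{16} e_{34} + 3 e_{234}
step 3: \frac{25}{12} - \frac{75}{16} e_{1} - \frac{91}{16} e_{3} + 2 e_{4} + \frac{9}{2} e_{14} - \frac{19}{8} e_{23} - \frac{5}{24} e_{24} + \frac{25}{4} e_{34} + \frac{15}{32} e_{124} - \frac{25}{8} e_{234}
step 4: \frac{211}{8} - \frac{3947}{96} e_{1} - \frac{423}{40} e_{2} + \frac{249}{8} e_{3} + \frac{1941}{80} e_{4} - \frac{429}{20} e_{12} + \frac{82}{5} e_{13} + \frac{1493}{40} e_{14} + \frac{5}{16} e_{23} + \frac{61}{8} e_{24} - \frac{659}{20} e_{34} + \frac{1033}{160} e_{123} - \frac{803}{48} e_{124} + \frac{265}{16} e_{134} + \frac{273}{80} e_{234} - 5 e_{1234}
Answer: \frac{211}{8} - \frac{3947}{96} e_{1} - \frac{423}{40} e_{2} + \frac{249}{8} e_{3} + \frac{1941}{80} e_{4} - \frac{429}{20} e_{12} + \frac{82}{5} e_{13} + \frac{1493}{40} e_{14} + \frac{5}{16} e_{23} + \frac{61}{8} e_{24} - \frac{659}{20} e_{34} + \frac{1033}{160} e_{123} - \frac{803}{48} e_{124} + \frac{265}{16} e_{134} + \frac{273}{80} e_{234} - 5 e_{1234}


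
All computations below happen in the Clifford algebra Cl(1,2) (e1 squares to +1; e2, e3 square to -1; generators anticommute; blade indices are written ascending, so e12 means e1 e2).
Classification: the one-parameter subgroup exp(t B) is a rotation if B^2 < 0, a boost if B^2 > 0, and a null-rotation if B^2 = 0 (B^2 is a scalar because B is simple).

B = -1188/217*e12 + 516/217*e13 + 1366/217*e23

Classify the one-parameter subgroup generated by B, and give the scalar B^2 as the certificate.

B^2 term by term: the squares give (-1188/217)^2*(e12)^2 + (516/217)^2*(e13)^2 + (1366/217)^2*(e23)^2 = 1411344/47089*(+1) + 266256/47089*(+1) + 1865956/47089*(-1) = -4 (each basis 2-blade squares to minus the product of its generators' squares); cross terms between blades sharing an index anticommute and cancel. So B^2 = -4.
Answer: rotation, certificate B^2 = -4. Because -4 is invariant under every versor sandwich, the classification follows from its sign alone.


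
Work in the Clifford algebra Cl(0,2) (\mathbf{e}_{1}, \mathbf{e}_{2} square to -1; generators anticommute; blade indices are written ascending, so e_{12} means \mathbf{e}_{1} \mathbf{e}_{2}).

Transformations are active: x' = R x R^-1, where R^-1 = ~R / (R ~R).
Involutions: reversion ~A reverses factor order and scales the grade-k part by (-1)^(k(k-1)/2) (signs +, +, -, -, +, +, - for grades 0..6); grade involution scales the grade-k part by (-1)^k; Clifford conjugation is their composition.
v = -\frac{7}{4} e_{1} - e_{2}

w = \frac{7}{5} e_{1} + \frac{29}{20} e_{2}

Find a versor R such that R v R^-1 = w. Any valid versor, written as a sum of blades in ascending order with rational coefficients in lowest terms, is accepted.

Reasoning: v^2 = w^2 = -\frac{65}{16} since conjugation preserves the quadratic form; R = v + w = -\frac{7}{20} e_{1} + \frac{9}{20} e_{2} is then valid when invertible, keeping its own part and reversing (v - w)/2.
Answer: -\frac{7}{20} e_{1} + \frac{9}{20} e_{2}
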